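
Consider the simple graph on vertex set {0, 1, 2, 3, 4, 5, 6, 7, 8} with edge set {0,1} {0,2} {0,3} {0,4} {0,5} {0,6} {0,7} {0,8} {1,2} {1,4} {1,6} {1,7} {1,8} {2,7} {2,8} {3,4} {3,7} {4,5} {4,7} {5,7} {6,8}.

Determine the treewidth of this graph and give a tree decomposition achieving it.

Treewidth 3.
Bags: B1 = {0, 1, 2, 7}  B2 = {0, 1, 2, 8}  B3 = {0, 1, 4, 7}  B4 = {0, 3, 4, 7}  B5 = {0, 4, 5, 7}  B6 = {0, 1, 6, 8}
Tree: B1–B2, B1–B3, B3–B4, B3–B5, B2–B6

Every bag has size at most 4, so the width is 4 − 1 = 3 and tw(G) ≤ 3. On the other hand G contains the 4-clique {0, 1, 2, 8}. A clique must lie in a single bag of any decomposition, so no decomposition can have width below 3. Therefore the treewidth is 3.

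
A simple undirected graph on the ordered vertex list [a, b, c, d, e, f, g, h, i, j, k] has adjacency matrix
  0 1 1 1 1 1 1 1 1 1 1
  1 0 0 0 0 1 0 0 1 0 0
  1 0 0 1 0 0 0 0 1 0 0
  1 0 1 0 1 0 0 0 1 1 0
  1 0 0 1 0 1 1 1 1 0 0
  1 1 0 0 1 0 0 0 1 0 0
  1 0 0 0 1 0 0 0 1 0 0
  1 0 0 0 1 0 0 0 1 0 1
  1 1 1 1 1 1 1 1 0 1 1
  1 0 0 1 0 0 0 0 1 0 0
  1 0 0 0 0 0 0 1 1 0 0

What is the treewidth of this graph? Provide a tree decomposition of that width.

Treewidth 3.
Bags: B1 = {a, e, g, i}  B2 = {a, e, h, i}  B3 = {a, e, f, i}  B4 = {a, d, e, i}  B5 = {a, h, i, k}  B6 = {a, d, i, j}  B7 = {a, c, d, i}  B8 = {a, b, f, i}
Tree: B1–B2, B1–B3, B1–B4, B2–B5, B4–B6, B4–B7, B3–B8

Each bag holds 4 vertices, so the decomposition has width 3, which upper-bounds the treewidth. On the other hand G contains the 4-clique {a, h, i, k}. A clique must lie in a single bag of any decomposition, so no decomposition can have width below 3. Combining the bounds, tw(G) = 3.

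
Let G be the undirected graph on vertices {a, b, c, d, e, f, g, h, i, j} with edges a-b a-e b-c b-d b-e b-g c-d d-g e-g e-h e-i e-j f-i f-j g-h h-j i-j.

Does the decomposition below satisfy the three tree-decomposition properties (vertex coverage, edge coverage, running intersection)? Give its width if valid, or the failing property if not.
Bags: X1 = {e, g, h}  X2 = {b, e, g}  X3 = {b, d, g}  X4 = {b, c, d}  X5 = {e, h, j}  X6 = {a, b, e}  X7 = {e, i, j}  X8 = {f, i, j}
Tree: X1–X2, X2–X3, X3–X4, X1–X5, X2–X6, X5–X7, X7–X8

Checking the three conditions: (i) the bags cover all of {a, b, c, d, e, f, g, h, i, j}; (ii) for each edge, some bag contains both endpoints; (iii) the bags containing any fixed vertex form a subtree. All hold, so the decomposition is valid with width 3 − 1 = 2.

Yes; width 2.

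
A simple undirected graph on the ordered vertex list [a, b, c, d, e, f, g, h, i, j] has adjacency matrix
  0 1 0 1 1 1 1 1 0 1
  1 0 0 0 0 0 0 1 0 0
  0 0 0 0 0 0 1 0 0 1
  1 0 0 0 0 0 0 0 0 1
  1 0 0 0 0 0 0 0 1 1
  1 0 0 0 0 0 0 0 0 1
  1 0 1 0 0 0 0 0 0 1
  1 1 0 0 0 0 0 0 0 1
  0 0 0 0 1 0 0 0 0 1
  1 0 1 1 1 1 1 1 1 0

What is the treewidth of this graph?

A width-2 tree decomposition is:
Bags: B1 = {a, e, j}  B2 = {e, i, j}  B3 = {a, g, j}  B4 = {a, h, j}  B5 = {a, f, j}  B6 = {a, d, j}  B7 = {c, g, j}  B8 = {a, b, h}
Tree: B1–B2, B1–B3, B1–B4, B1–B5, B1–B6, B3–B7, B4–B8
Every bag has size at most 3, so the width is 3 − 1 = 2 and tw(G) ≤ 2. On the other hand G contains the 3-clique {c, g, j}. A clique must lie in a single bag of any decomposition, so no decomposition can have width below 2. Hence tw(G) = 2 exactly.

2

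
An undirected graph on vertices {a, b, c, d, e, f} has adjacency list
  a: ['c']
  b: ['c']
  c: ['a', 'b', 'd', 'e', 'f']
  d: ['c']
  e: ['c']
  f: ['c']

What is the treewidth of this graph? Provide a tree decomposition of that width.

Each bag holds 2 vertices, so the decomposition has width 1, which upper-bounds the treewidth. Any graph with an edge has treewidth ≥ 1, and G has the edge d–c. The upper and lower bounds meet at 1, so that is the treewidth.

Treewidth 1.
One such decomposition:
Bags: B1 = {c, d}  B2 = {c, e}  B3 = {c, f}  B4 = {a, c}  B5 = {b, c}
Tree: B1–B2, B1–B3, B3–B4, B1–B5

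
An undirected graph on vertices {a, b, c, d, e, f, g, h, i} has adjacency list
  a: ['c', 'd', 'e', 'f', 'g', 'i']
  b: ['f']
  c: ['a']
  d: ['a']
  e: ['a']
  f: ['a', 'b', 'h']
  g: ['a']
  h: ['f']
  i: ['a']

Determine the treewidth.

A width-1 tree decomposition is:
Bags: B1 = {a, d}  B2 = {a, f}  B3 = {a, i}  B4 = {a, c}  B5 = {a, e}  B6 = {a, g}  B7 = {f, h}  B8 = {b, f}
Tree: B1–B2, B2–B3, B3–B4, B4–B5, B4–B6, B2–B7, B2–B8
Every bag has size at most 2, so the width is 2 − 1 = 1 and tw(G) ≤ 1. Since G has at least one edge (e.g. d–a), it is not an edgeless graph, so tw(G) ≥ 1. Combining the bounds, tw(G) = 1.

1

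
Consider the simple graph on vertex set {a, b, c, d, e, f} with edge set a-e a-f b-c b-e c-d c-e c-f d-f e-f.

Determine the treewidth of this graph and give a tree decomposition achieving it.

Each bag holds 3 vertices, so the decomposition has width 2, which upper-bounds the treewidth. For the lower bound, the 3 vertices {c, d, f} are pairwise adjacent, and any tree decomposition puts a clique entirely inside one bag — forcing width ≥ 2. Combining the bounds, tw(G) = 2.

Treewidth 2.
One optimal decomposition is:
Bags: B1 = {c, e, f}  B2 = {c, d, f}  B3 = {a, e, f}  B4 = {b, c, e}
Tree: B1–B2, B1–B3, B1–B4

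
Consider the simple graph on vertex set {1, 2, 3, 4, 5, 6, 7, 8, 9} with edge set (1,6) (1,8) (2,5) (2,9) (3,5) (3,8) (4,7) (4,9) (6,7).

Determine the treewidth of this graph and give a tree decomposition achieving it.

Every bag has size at most 3, so the width is 3 − 1 = 2 and tw(G) ≤ 2. Since 8–3–5–2–9–4–7–6–1–8 is a cycle in G, G is not acyclic. Forests are exactly the graphs of treewidth ≤ 1, so tw(G) ≥ 2. Hence tw(G) = 2 exactly.

Treewidth 2.
One optimal decomposition is:
Bags: B1 = {3, 5, 8}  B2 = {2, 5, 8}  B3 = {2, 8, 9}  B4 = {4, 8, 9}  B5 = {4, 7, 8}  B6 = {6, 7, 8}  B7 = {1, 6, 8}
Tree: B1–B2, B2–B3, B3–B4, B4–B5, B5–B6, B6–B7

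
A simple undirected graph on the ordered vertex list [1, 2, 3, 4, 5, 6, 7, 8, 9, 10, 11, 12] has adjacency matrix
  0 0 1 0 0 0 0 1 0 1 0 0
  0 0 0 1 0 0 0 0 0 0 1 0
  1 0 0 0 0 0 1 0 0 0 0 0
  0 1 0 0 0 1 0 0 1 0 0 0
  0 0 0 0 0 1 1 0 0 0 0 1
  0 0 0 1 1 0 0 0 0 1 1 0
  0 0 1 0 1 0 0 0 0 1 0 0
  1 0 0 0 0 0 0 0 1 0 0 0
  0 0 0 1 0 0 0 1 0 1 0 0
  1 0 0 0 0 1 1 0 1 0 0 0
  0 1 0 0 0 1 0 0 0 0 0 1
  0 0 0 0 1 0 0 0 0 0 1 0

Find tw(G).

3

A width-3 tree decomposition is:
Bags: B1 = {2, 4, 11, 12}  B2 = {4, 6, 11, 12}  B3 = {4, 5, 6, 12}  B4 = {4, 5, 6, 9}  B5 = {5, 6, 9, 10}  B6 = {5, 7, 9, 10}  B7 = {7, 8, 9, 10}  B8 = {1, 7, 8, 10}  B9 = {1, 3, 7, 8}
Tree: B1–B2, B2–B3, B3–B4, B4–B5, B5–B6, B6–B7, B7–B8, B8–B9
The largest bag has 4 vertices, giving width 3; this decomposition certifies tw(G) ≤ 3. For the lower bound: the 4 vertex sets {2,11,12}, {4}, {6}, {5,7,9,10} are disjoint, each induces a connected subgraph, and every pair is joined by at least one edge of G. Contracting each set to a single vertex therefore yields K_{4} as a minor, and since treewidth is minor-monotone, tw(G) ≥ tw(K_{4}) = 3. The upper and lower bounds meet at 3, so that is the treewidth.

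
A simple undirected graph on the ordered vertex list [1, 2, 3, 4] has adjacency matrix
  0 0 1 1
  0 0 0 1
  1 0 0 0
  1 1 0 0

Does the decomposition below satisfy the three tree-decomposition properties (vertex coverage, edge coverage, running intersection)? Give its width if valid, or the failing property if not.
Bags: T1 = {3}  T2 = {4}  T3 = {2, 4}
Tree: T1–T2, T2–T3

A tree decomposition must satisfy three properties: every vertex lies in some bag; for every edge, both endpoints lie together in some bag; and for every vertex, the bags containing it form a connected subtree. Here vertex 1 appears in no bag, so the decomposition is invalid.

No — vertex 1 appears in no bag.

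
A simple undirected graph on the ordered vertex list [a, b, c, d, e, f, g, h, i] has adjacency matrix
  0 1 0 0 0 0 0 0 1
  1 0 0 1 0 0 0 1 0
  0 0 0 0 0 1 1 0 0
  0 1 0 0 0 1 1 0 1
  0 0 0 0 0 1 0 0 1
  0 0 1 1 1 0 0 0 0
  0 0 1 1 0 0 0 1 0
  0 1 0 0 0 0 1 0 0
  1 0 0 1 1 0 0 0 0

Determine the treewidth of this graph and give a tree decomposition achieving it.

Treewidth 3.
Bags: B1 = {a, e, f, i}  B2 = {a, d, f, i}  B3 = {a, b, d, f}  B4 = {b, c, d, f}  B5 = {b, c, d, g}  B6 = {b, c, g, h}
Tree: B1–B2, B2–B3, B3–B4, B4–B5, B5–B6

Each bag holds 4 vertices, so the decomposition has width 3, which upper-bounds the treewidth. For the lower bound: the 4 vertex sets {a,e,i}, {f}, {d}, {b,c,g,h} are disjoint, each induces a connected subgraph, and every pair is joined by at least one edge of G. Contracting each set to a single vertex therefore yields K_{4} as a minor, and since treewidth is minor-monotone, tw(G) ≥ tw(K_{4}) = 3. Therefore the treewidth is 3.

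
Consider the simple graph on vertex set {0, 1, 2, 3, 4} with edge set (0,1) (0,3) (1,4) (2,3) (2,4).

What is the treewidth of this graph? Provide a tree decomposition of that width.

The largest bag has 3 vertices, giving width 2; this decomposition certifies tw(G) ≤ 2. For the lower bound, G contains the cycle 3–0–1–4–2–3, so G is not a forest; only forests have treewidth ≤ 1, hence tw(G) ≥ 2. The upper and lower bounds meet at 2, so that is the treewidth.

Treewidth 2.
One such decomposition:
Bags: B1 = {0, 1, 3}  B2 = {1, 3, 4}  B3 = {2, 3, 4}
Tree: B1–B2, B2–B3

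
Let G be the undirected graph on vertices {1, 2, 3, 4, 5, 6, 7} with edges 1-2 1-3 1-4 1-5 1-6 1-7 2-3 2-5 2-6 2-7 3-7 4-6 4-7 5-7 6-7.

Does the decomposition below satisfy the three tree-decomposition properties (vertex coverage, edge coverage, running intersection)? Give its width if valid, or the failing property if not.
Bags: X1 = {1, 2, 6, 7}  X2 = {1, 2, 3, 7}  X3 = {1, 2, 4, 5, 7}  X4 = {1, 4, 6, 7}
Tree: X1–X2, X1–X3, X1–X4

A tree decomposition must satisfy three properties: every vertex lies in some bag; for every edge, both endpoints lie together in some bag; and for every vertex, the bags containing it form a connected subtree. Here bags containing vertex 4 are not connected in the tree, so the decomposition is invalid.

No — bags containing vertex 4 are not connected in the tree.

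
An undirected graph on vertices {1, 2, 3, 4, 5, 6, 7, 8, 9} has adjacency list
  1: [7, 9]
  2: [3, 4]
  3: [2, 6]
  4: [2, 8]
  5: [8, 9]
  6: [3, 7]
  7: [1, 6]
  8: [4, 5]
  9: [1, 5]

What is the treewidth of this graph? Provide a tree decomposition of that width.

Each bag holds 3 vertices, so the decomposition has width 2, which upper-bounds the treewidth. The edges 4–2–3–6–7–1–9–5–8–4 form a cycle, so G is not a tree and its treewidth is at least 2. Hence tw(G) = 2 exactly.

Treewidth 2.
One optimal decomposition is:
Bags: B1 = {2, 3, 4}  B2 = {3, 4, 6}  B3 = {4, 6, 7}  B4 = {1, 4, 7}  B5 = {1, 4, 9}  B6 = {4, 5, 9}  B7 = {4, 5, 8}
Tree: B1–B2, B2–B3, B3–B4, B4–B5, B5–B6, B6–B7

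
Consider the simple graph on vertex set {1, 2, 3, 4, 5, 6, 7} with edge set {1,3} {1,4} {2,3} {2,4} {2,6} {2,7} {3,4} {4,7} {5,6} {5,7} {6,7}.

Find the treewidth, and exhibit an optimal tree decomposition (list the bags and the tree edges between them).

Each bag holds 3 vertices, so the decomposition has width 2, which upper-bounds the treewidth. For the lower bound, the 3 vertices {1, 3, 4} are pairwise adjacent, and any tree decomposition puts a clique entirely inside one bag — forcing width ≥ 2. The upper and lower bounds meet at 2, so that is the treewidth.

Treewidth 2.
One such decomposition:
Bags: B1 = {2, 4, 7}  B2 = {2, 6, 7}  B3 = {5, 6, 7}  B4 = {2, 3, 4}  B5 = {1, 3, 4}
Tree: B1–B2, B2–B3, B1–B4, B4–B5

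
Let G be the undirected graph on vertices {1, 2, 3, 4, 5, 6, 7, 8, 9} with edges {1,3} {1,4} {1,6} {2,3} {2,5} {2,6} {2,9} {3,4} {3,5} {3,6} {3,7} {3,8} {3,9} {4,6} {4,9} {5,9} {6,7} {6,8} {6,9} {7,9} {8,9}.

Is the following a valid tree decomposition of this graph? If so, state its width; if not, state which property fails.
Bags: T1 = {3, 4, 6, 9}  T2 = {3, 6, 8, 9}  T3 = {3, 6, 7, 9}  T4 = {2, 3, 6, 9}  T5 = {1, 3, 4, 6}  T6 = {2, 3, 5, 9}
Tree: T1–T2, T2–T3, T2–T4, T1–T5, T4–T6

Yes; width 3.

Vertex coverage: the bags together contain {1, 2, 3, 4, 5, 6, 7, 8, 9}, the full vertex set. Edge coverage: each edge of G has both endpoints in at least one bag. Running intersection: for every vertex, the bags containing it form a connected subtree. All three properties hold, so this is a valid tree decomposition of width max|bag| − 1 = 3, and hence tw(G) ≤ 3.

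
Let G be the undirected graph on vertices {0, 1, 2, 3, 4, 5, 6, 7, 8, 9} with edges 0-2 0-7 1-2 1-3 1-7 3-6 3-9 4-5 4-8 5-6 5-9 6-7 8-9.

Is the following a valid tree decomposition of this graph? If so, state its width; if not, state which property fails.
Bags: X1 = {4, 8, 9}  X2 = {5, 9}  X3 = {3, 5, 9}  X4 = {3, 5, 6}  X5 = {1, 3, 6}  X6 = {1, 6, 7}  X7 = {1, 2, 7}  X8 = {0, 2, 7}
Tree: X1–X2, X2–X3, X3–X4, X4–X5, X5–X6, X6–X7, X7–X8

A tree decomposition must satisfy three properties: every vertex lies in some bag; for every edge, both endpoints lie together in some bag; and for every vertex, the bags containing it form a connected subtree. Here edge (4,5) lies in no bag, so the decomposition is invalid.

No — edge (4,5) lies in no bag.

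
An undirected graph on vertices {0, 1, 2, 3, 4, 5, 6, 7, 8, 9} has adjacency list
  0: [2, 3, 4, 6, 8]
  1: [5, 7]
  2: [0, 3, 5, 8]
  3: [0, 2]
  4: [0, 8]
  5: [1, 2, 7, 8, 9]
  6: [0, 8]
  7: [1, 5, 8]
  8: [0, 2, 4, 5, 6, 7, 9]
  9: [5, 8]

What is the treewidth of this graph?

A width-2 tree decomposition is:
Bags: B1 = {0, 2, 3}  B2 = {0, 2, 8}  B3 = {2, 5, 8}  B4 = {0, 4, 8}  B5 = {5, 7, 8}  B6 = {0, 6, 8}  B7 = {1, 5, 7}  B8 = {5, 8, 9}
Tree: B1–B2, B2–B3, B2–B4, B3–B5, B4–B6, B5–B7, B3–B8
The largest bag has 3 vertices, giving width 2; this decomposition certifies tw(G) ≤ 2. Conversely, {0, 2, 8} is a clique of size 3, and the vertices of any clique must share a bag in every tree decomposition; so some bag has ≥ 3 vertices and tw(G) ≥ 2. Hence tw(G) = 2 exactly.

2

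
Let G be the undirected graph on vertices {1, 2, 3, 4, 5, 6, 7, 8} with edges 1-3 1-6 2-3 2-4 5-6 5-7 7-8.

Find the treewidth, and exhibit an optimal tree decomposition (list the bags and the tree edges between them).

The largest bag has 2 vertices, giving width 1; this decomposition certifies tw(G) ≤ 1. G has an edge, so its treewidth is at least 1. Therefore the treewidth is 1.

Treewidth 1.
One optimal decomposition is:
Bags: B1 = {2, 4}  B2 = {2, 3}  B3 = {1, 3}  B4 = {1, 6}  B5 = {5, 6}  B6 = {5, 7}  B7 = {7, 8}
Tree: B1–B2, B2–B3, B3–B4, B4–B5, B5–B6, B6–B7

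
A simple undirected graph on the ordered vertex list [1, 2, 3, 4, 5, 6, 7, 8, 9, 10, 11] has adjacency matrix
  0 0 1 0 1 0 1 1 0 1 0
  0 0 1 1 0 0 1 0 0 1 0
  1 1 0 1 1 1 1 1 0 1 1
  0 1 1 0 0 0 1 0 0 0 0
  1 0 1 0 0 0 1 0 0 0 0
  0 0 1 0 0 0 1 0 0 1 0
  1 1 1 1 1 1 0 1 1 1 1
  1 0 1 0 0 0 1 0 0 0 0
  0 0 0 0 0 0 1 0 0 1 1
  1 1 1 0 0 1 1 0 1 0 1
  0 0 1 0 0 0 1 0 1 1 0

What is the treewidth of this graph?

3

A width-3 tree decomposition is:
Bags: B1 = {3, 7, 10, 11}  B2 = {7, 9, 10, 11}  B3 = {3, 6, 7, 10}  B4 = {2, 3, 7, 10}  B5 = {1, 3, 7, 10}  B6 = {1, 3, 5, 7}  B7 = {2, 3, 4, 7}  B8 = {1, 3, 7, 8}
Tree: B1–B2, B1–B3, B3–B4, B4–B5, B5–B6, B4–B7, B6–B8
Every bag has size at most 4, so the width is 4 − 1 = 3 and tw(G) ≤ 3. For the lower bound, the 4 vertices {7, 9, 10, 11} are pairwise adjacent, and any tree decomposition puts a clique entirely inside one bag — forcing width ≥ 3. Hence tw(G) = 3 exactly.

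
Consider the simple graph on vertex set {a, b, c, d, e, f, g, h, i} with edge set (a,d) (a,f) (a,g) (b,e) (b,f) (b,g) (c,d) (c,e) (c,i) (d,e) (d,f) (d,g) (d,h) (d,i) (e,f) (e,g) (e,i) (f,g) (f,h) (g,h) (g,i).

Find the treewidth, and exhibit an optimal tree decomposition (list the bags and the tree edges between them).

Treewidth 3.
One such decomposition:
Bags: B1 = {d, e, f, g}  B2 = {a, d, f, g}  B3 = {d, f, g, h}  B4 = {d, e, g, i}  B5 = {c, d, e, i}  B6 = {b, e, f, g}
Tree: B1–B2, B2–B3, B1–B4, B4–B5, B1–B6

Every bag has size at most 4, so the width is 4 − 1 = 3 and tw(G) ≤ 3. Conversely, {d, e, f, g} is a clique of size 4, and the vertices of any clique must share a bag in every tree decomposition; so some bag has ≥ 4 vertices and tw(G) ≥ 3. Therefore the treewidth is 3.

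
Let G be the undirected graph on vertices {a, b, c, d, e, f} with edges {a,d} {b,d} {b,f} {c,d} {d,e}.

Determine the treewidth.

A width-1 tree decomposition is:
Bags: B1 = {a, d}  B2 = {b, d}  B3 = {c, d}  B4 = {d, e}  B5 = {b, f}
Tree: B1–B2, B2–B3, B3–B4, B2–B5
The largest bag has 2 vertices, giving width 1; this decomposition certifies tw(G) ≤ 1. G has an edge, so its treewidth is at least 1. Hence tw(G) = 1 exactly.

1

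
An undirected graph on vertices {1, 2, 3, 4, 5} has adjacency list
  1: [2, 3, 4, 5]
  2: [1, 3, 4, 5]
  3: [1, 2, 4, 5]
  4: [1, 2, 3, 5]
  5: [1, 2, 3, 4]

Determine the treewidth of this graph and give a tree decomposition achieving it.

With just one bag of size 5, the width is 5 − 1 = 4, so tw(G) ≤ 4. Conversely, {1, 2, 3, 4, 5} is a clique of size 5, and the vertices of any clique must share a bag in every tree decomposition; so some bag has ≥ 5 vertices and tw(G) ≥ 4. Therefore the treewidth is 4.

Treewidth 4.
One optimal decomposition is:
Bags: B1 = {1, 2, 3, 4, 5}
Tree: (single bag)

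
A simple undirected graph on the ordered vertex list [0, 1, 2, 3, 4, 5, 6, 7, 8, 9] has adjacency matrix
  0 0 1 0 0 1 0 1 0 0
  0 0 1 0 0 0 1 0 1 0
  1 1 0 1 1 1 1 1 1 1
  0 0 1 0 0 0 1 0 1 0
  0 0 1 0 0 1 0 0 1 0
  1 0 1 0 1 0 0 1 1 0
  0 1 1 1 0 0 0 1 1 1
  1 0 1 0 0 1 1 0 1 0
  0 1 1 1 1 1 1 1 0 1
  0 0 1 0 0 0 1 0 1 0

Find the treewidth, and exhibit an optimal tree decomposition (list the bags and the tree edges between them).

Each bag holds 4 vertices, so the decomposition has width 3, which upper-bounds the treewidth. For the lower bound, the 4 vertices {0, 2, 5, 7} are pairwise adjacent, and any tree decomposition puts a clique entirely inside one bag — forcing width ≥ 3. Therefore the treewidth is 3.

Treewidth 3.
One such decomposition:
Bags: B1 = {1, 2, 6, 8}  B2 = {2, 6, 8, 9}  B3 = {2, 6, 7, 8}  B4 = {2, 5, 7, 8}  B5 = {2, 3, 6, 8}  B6 = {0, 2, 5, 7}  B7 = {2, 4, 5, 8}
Tree: B1–B2, B2–B3, B3–B4, B1–B5, B4–B6, B4–B7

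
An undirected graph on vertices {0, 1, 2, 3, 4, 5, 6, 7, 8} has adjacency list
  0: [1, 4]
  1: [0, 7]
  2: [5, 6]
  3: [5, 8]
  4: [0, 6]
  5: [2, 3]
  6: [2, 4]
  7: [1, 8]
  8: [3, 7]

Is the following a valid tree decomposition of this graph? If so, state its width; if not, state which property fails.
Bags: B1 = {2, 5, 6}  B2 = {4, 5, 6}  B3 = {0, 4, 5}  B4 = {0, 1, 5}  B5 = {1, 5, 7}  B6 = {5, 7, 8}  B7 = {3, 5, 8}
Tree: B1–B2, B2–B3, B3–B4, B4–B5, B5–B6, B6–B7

Every vertex of G appears in some bag (union = {0, 1, 2, 3, 4, 5, 6, 7, 8}); every edge is covered by a bag; and for each vertex v the set of bags containing v is connected in the bag tree. The decomposition is therefore valid. The largest bag has 3 vertices, so the width is 2.

Yes; width 2.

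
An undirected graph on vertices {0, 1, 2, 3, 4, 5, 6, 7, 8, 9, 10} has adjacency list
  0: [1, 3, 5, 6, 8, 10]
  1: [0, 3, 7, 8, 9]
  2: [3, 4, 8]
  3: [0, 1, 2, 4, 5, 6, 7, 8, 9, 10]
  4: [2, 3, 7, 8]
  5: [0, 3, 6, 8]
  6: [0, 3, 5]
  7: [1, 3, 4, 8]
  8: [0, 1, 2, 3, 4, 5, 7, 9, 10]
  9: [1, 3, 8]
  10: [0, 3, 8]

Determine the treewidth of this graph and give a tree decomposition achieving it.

Treewidth 3.
One such decomposition:
Bags: B1 = {0, 1, 3, 8}  B2 = {1, 3, 7, 8}  B3 = {1, 3, 8, 9}  B4 = {3, 4, 7, 8}  B5 = {0, 3, 5, 8}  B6 = {2, 3, 4, 8}  B7 = {0, 3, 5, 6}  B8 = {0, 3, 8, 10}
Tree: B1–B2, B2–B3, B2–B4, B1–B5, B4–B6, B5–B7, B1–B8

Every bag has size at most 4, so the width is 4 − 1 = 3 and tw(G) ≤ 3. For the lower bound, the 4 vertices {0, 1, 3, 8} are pairwise adjacent, and any tree decomposition puts a clique entirely inside one bag — forcing width ≥ 3. Combining the bounds, tw(G) = 3.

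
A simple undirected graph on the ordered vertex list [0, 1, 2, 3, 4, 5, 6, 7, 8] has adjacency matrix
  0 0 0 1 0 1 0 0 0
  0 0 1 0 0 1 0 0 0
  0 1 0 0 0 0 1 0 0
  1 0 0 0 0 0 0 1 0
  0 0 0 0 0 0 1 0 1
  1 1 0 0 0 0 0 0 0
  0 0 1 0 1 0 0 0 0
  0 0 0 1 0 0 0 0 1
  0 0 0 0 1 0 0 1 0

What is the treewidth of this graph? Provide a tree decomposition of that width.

Treewidth 2.
One optimal decomposition is:
Bags: B1 = {0, 1, 5}  B2 = {0, 1, 2}  B3 = {0, 2, 6}  B4 = {0, 4, 6}  B5 = {0, 4, 8}  B6 = {0, 7, 8}  B7 = {0, 3, 7}
Tree: B1–B2, B2–B3, B3–B4, B4–B5, B5–B6, B6–B7

Every bag has size at most 3, so the width is 3 − 1 = 2 and tw(G) ≤ 2. The edges 0–5–1–2–6–4–8–7–3–0 form a cycle, so G is not a tree and its treewidth is at least 2. Therefore the treewidth is 2.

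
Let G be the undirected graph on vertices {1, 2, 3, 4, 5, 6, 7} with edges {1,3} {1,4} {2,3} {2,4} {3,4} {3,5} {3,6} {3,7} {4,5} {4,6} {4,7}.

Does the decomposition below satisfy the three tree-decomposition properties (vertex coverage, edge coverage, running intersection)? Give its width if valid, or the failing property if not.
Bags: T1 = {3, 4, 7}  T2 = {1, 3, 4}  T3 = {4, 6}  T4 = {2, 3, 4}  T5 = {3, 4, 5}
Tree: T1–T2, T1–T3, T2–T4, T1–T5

A tree decomposition must satisfy three properties: every vertex lies in some bag; for every edge, both endpoints lie together in some bag; and for every vertex, the bags containing it form a connected subtree. Here edge (3,6) lies in no bag, so the decomposition is invalid.

No — edge (3,6) lies in no bag.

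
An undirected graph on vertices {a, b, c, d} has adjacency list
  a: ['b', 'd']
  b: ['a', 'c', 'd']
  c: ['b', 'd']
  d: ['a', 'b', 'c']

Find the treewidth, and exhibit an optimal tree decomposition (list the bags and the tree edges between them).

Treewidth 2.
One such decomposition:
Bags: B1 = {b, c, d}  B2 = {a, b, d}
Tree: B1–B2

Each bag holds 3 vertices, so the decomposition has width 2, which upper-bounds the treewidth. Conversely, {b, c, d} is a clique of size 3, and the vertices of any clique must share a bag in every tree decomposition; so some bag has ≥ 3 vertices and tw(G) ≥ 2. Hence tw(G) = 2 exactly.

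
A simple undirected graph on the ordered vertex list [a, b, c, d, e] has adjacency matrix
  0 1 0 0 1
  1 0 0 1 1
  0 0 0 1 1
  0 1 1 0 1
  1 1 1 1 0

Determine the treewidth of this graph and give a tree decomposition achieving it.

Treewidth 2.
One optimal decomposition is:
Bags: B1 = {b, d, e}  B2 = {a, b, e}  B3 = {c, d, e}
Tree: B1–B2, B1–B3

Every bag has size at most 3, so the width is 3 − 1 = 2 and tw(G) ≤ 2. On the other hand G contains the 3-clique {c, d, e}. A clique must lie in a single bag of any decomposition, so no decomposition can have width below 2. Hence tw(G) = 2 exactly.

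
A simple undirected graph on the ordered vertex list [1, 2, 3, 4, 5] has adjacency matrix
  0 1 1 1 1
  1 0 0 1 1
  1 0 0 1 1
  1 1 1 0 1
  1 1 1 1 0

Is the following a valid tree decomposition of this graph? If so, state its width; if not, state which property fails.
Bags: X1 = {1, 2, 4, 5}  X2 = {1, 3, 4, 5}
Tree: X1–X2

Every vertex of G appears in some bag (union = {1, 2, 3, 4, 5}); every edge is covered by a bag; and for each vertex v the set of bags containing v is connected in the bag tree. The decomposition is therefore valid. The largest bag has 4 vertices, so the width is 3.

Yes; width 3.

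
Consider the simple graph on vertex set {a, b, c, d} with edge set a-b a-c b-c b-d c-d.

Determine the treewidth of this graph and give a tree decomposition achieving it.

The largest bag has 3 vertices, giving width 2; this decomposition certifies tw(G) ≤ 2. On the other hand G contains the 3-clique {b, c, d}. A clique must lie in a single bag of any decomposition, so no decomposition can have width below 2. Hence tw(G) = 2 exactly.

Treewidth 2.
One such decomposition:
Bags: B1 = {a, b, c}  B2 = {b, c, d}
Tree: B1–B2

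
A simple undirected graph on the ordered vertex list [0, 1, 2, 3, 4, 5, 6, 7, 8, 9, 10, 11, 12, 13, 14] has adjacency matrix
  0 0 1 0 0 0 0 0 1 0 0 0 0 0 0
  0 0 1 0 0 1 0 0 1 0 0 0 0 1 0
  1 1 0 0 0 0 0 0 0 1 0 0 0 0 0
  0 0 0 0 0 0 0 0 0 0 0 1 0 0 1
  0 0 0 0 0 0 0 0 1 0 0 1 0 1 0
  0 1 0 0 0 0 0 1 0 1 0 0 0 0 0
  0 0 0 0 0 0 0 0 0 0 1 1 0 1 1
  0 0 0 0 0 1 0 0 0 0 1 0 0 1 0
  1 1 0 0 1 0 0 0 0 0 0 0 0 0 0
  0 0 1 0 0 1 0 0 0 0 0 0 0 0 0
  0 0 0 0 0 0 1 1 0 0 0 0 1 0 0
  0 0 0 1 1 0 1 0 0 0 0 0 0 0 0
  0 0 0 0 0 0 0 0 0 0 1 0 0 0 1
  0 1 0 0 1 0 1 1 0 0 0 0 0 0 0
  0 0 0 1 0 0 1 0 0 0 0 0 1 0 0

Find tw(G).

3

A width-3 tree decomposition is:
Bags: B1 = {0, 2, 5, 9}  B2 = {0, 1, 2, 5}  B3 = {0, 1, 5, 8}  B4 = {1, 5, 7, 8}  B5 = {1, 7, 8, 13}  B6 = {4, 7, 8, 13}  B7 = {4, 7, 10, 13}  B8 = {4, 6, 10, 13}  B9 = {4, 6, 10, 11}  B10 = {6, 10, 11, 12}  B11 = {6, 11, 12, 14}  B12 = {3, 11, 12, 14}
Tree: B1–B2, B2–B3, B3–B4, B4–B5, B5–B6, B6–B7, B7–B8, B8–B9, B9–B10, B10–B11, B11–B12
Every bag has size at most 4, so the width is 4 − 1 = 3 and tw(G) ≤ 3. For the lower bound: the 4 vertex sets {0,2,9}, {5}, {1}, {4,7,8,13} are disjoint, each induces a connected subgraph, and every pair is joined by at least one edge of G. Contracting each set to a single vertex therefore yields K_{4} as a minor, and since treewidth is minor-monotone, tw(G) ≥ tw(K_{4}) = 3. Hence tw(G) = 3 exactly.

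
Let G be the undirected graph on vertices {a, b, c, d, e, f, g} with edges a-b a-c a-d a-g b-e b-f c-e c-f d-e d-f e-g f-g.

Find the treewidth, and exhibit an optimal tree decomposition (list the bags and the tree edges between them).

Each bag holds 4 vertices, so the decomposition has width 3, which upper-bounds the treewidth. For the lower bound: the 4 vertex sets {a,d}, {e,g}, {f}, {c} are disjoint, each induces a connected subgraph, and every pair is joined by at least one edge of G. Contracting each set to a single vertex therefore yields K_{4} as a minor, and since treewidth is minor-monotone, tw(G) ≥ tw(K_{4}) = 3. The upper and lower bounds meet at 3, so that is the treewidth.

Treewidth 3.
One such decomposition:
Bags: B1 = {a, d, e, f}  B2 = {a, e, f, g}  B3 = {a, c, e, f}  B4 = {a, b, e, f}
Tree: B1–B2, B2–B3, B3–B4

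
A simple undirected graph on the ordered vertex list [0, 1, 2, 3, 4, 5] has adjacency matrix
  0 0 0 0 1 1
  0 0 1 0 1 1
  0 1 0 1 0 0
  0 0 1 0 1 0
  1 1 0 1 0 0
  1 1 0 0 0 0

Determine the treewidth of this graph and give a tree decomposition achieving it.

Every bag has size at most 3, so the width is 3 − 1 = 2 and tw(G) ≤ 2. Since 0–5–1–4–0 is a cycle in G, G is not acyclic. Forests are exactly the graphs of treewidth ≤ 1, so tw(G) ≥ 2. Therefore the treewidth is 2.

Treewidth 2.
Bags: B1 = {0, 4, 5}  B2 = {1, 4, 5}  B3 = {1, 3, 4}  B4 = {1, 2, 3}
Tree: B1–B2, B2–B3, B3–B4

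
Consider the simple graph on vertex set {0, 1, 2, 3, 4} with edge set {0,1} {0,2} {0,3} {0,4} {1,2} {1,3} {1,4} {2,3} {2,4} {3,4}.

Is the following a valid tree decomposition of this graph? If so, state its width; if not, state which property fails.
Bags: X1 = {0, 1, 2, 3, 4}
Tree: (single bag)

Every vertex of G appears in some bag (union = {0, 1, 2, 3, 4}); every edge is covered by a bag; and for each vertex v the set of bags containing v is connected in the bag tree. The decomposition is therefore valid. The largest bag has 5 vertices, so the width is 4.

Yes; width 4.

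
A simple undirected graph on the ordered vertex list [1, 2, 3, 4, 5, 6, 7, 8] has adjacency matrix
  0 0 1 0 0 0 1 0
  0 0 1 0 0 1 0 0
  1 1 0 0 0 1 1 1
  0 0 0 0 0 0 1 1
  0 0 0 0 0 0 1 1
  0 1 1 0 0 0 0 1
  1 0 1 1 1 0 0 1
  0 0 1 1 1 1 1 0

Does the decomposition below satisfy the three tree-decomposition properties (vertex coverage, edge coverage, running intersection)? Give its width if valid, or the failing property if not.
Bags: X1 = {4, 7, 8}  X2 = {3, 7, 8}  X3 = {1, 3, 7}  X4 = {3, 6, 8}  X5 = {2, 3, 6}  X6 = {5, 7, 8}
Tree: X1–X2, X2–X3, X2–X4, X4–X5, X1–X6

Vertex coverage: the bags together contain {1, 2, 3, 4, 5, 6, 7, 8}, the full vertex set. Edge coverage: each edge of G has both endpoints in at least one bag. Running intersection: for every vertex, the bags containing it form a connected subtree. All three properties hold, so this is a valid tree decomposition of width max|bag| − 1 = 2, and hence tw(G) ≤ 2.

Yes; width 2.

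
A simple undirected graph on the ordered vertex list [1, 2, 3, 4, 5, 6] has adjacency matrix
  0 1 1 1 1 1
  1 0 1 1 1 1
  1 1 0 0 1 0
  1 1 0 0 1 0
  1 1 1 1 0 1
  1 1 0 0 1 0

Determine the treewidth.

A width-3 tree decomposition is:
Bags: B1 = {1, 2, 5, 6}  B2 = {1, 2, 3, 5}  B3 = {1, 2, 4, 5}
Tree: B1–B2, B1–B3
Every bag has size at most 4, so the width is 4 − 1 = 3 and tw(G) ≤ 3. On the other hand G contains the 4-clique {1, 2, 3, 5}. A clique must lie in a single bag of any decomposition, so no decomposition can have width below 3. Hence tw(G) = 3 exactly.

3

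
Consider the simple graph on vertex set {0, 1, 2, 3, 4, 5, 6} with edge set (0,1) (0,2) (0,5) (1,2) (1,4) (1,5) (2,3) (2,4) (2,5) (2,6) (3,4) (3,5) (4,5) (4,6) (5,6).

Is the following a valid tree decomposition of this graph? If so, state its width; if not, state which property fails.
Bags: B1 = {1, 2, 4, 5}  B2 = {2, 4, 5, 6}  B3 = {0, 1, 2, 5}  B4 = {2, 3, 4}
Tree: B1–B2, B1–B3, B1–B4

No — edge (5,3) lies in no bag.

A tree decomposition must satisfy three properties: every vertex lies in some bag; for every edge, both endpoints lie together in some bag; and for every vertex, the bags containing it form a connected subtree. Here edge (5,3) lies in no bag, so the decomposition is invalid.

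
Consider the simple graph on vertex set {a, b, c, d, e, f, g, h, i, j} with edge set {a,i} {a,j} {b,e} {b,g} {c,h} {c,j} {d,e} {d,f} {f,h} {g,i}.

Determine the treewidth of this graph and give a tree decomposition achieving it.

Treewidth 2.
One optimal decomposition is:
Bags: B1 = {d, e, f}  B2 = {e, f, h}  B3 = {c, e, h}  B4 = {c, e, j}  B5 = {a, e, j}  B6 = {a, e, i}  B7 = {e, g, i}  B8 = {b, e, g}
Tree: B1–B2, B2–B3, B3–B4, B4–B5, B5–B6, B6–B7, B7–B8

Each bag holds 3 vertices, so the decomposition has width 2, which upper-bounds the treewidth. For the lower bound, G contains the cycle e–d–f–h–c–j–a–i–g–b–e, so G is not a forest; only forests have treewidth ≤ 1, hence tw(G) ≥ 2. Hence tw(G) = 2 exactly.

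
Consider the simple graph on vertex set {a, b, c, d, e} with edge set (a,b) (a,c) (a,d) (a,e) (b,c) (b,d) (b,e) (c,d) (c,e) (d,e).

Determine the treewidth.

A width-4 tree decomposition is:
Bags: B1 = {a, b, c, d, e}
Tree: (single bag)
A single bag containing all 5 vertices is trivially a valid decomposition of width 4. Conversely, {a, b, c, d, e} is a clique of size 5, and the vertices of any clique must share a bag in every tree decomposition; so some bag has ≥ 5 vertices and tw(G) ≥ 4. The upper and lower bounds meet at 4, so that is the treewidth.

4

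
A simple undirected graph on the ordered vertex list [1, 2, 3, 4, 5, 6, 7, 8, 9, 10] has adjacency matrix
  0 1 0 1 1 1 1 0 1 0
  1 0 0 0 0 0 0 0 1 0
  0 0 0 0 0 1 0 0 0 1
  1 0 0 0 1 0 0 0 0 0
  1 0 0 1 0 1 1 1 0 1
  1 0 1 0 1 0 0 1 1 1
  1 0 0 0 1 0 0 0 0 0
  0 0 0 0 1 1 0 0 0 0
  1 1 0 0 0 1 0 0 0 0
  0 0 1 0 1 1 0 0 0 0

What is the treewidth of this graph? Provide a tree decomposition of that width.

Treewidth 2.
One optimal decomposition is:
Bags: B1 = {5, 6, 10}  B2 = {1, 5, 6}  B3 = {1, 6, 9}  B4 = {3, 6, 10}  B5 = {1, 5, 7}  B6 = {1, 2, 9}  B7 = {5, 6, 8}  B8 = {1, 4, 5}
Tree: B1–B2, B2–B3, B1–B4, B2–B5, B3–B6, B2–B7, B2–B8

Every bag has size at most 3, so the width is 3 − 1 = 2 and tw(G) ≤ 2. For the lower bound, the 3 vertices {5, 6, 8} are pairwise adjacent, and any tree decomposition puts a clique entirely inside one bag — forcing width ≥ 2. Therefore the treewidth is 2.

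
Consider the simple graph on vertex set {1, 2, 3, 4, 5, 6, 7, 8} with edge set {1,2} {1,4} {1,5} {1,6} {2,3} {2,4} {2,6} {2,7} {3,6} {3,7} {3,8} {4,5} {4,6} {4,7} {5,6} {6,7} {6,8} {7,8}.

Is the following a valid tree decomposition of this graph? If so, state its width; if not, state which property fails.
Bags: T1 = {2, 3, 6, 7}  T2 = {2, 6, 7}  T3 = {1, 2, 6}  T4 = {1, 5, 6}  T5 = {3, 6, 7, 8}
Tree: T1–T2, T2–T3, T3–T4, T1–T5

A tree decomposition must satisfy three properties: every vertex lies in some bag; for every edge, both endpoints lie together in some bag; and for every vertex, the bags containing it form a connected subtree. Here vertex 4 appears in no bag, so the decomposition is invalid.

No — vertex 4 appears in no bag.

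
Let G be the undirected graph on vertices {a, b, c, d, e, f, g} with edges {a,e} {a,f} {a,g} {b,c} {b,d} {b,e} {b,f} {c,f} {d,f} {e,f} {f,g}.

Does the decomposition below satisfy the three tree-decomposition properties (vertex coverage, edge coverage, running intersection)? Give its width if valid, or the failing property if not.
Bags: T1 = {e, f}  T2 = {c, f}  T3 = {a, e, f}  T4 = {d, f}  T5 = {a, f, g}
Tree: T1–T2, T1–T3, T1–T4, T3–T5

No — vertex b appears in no bag.

A tree decomposition must satisfy three properties: every vertex lies in some bag; for every edge, both endpoints lie together in some bag; and for every vertex, the bags containing it form a connected subtree. Here vertex b appears in no bag, so the decomposition is invalid.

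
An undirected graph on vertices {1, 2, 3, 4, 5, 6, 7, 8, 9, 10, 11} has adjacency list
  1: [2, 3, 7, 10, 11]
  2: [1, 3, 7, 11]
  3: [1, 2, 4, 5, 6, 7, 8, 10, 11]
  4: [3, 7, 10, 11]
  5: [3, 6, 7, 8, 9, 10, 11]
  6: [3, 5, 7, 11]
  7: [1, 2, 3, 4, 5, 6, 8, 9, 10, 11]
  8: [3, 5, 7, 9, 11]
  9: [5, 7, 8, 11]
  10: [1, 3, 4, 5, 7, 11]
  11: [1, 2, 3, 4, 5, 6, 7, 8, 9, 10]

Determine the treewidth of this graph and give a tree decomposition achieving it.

Every bag has size at most 5, so the width is 5 − 1 = 4 and tw(G) ≤ 4. Conversely, {5, 7, 8, 9, 11} is a clique of size 5, and the vertices of any clique must share a bag in every tree decomposition; so some bag has ≥ 5 vertices and tw(G) ≥ 4. The upper and lower bounds meet at 4, so that is the treewidth.

Treewidth 4.
One such decomposition:
Bags: B1 = {3, 5, 7, 8, 11}  B2 = {3, 5, 7, 10, 11}  B3 = {3, 5, 6, 7, 11}  B4 = {3, 4, 7, 10, 11}  B5 = {5, 7, 8, 9, 11}  B6 = {1, 3, 7, 10, 11}  B7 = {1, 2, 3, 7, 11}
Tree: B1–B2, B2–B3, B2–B4, B1–B5, B4–B6, B6–B7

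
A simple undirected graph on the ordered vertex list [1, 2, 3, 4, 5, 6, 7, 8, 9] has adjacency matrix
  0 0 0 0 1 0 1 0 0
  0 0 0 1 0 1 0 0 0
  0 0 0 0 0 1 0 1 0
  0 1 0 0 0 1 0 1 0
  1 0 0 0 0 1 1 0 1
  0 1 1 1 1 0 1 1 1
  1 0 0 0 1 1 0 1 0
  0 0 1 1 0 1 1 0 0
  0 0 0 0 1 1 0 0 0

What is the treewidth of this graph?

2

A width-2 tree decomposition is:
Bags: B1 = {6, 7, 8}  B2 = {4, 6, 8}  B3 = {5, 6, 7}  B4 = {2, 4, 6}  B5 = {5, 6, 9}  B6 = {3, 6, 8}  B7 = {1, 5, 7}
Tree: B1–B2, B1–B3, B2–B4, B3–B5, B2–B6, B3–B7
Every bag has size at most 3, so the width is 3 − 1 = 2 and tw(G) ≤ 2. On the other hand G contains the 3-clique {1, 5, 7}. A clique must lie in a single bag of any decomposition, so no decomposition can have width below 2. Hence tw(G) = 2 exactly.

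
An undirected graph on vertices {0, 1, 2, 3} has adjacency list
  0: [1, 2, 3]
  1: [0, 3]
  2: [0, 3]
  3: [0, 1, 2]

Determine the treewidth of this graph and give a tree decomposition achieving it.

Each bag holds 3 vertices, so the decomposition has width 2, which upper-bounds the treewidth. On the other hand G contains the 3-clique {0, 1, 3}. A clique must lie in a single bag of any decomposition, so no decomposition can have width below 2. Hence tw(G) = 2 exactly.

Treewidth 2.
One such decomposition:
Bags: B1 = {0, 1, 3}  B2 = {0, 2, 3}
Tree: B1–B2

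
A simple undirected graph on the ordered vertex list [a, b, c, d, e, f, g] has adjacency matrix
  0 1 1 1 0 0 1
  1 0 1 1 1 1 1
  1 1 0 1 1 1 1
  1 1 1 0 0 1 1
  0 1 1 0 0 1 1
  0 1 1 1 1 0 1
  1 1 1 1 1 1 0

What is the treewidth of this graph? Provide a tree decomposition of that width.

Treewidth 4.
One optimal decomposition is:
Bags: B1 = {b, c, e, f, g}  B2 = {b, c, d, f, g}  B3 = {a, b, c, d, g}
Tree: B1–B2, B2–B3

Every bag has size at most 5, so the width is 5 − 1 = 4 and tw(G) ≤ 4. On the other hand G contains the 5-clique {b, c, d, f, g}. A clique must lie in a single bag of any decomposition, so no decomposition can have width below 4. Hence tw(G) = 4 exactly.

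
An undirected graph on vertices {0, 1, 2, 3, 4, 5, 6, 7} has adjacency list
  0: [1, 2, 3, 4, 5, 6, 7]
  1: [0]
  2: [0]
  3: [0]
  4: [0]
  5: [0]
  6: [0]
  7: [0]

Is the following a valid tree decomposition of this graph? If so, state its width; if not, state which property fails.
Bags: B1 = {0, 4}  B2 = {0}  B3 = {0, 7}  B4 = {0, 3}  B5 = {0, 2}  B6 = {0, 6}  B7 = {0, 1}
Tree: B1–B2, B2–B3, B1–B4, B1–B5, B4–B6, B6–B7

No — vertex 5 appears in no bag.

A tree decomposition must satisfy three properties: every vertex lies in some bag; for every edge, both endpoints lie together in some bag; and for every vertex, the bags containing it form a connected subtree. Here vertex 5 appears in no bag, so the decomposition is invalid.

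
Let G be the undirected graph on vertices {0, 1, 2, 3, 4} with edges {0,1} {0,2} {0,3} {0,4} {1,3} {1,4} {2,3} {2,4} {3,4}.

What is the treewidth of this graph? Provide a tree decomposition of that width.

Treewidth 3.
Bags: B1 = {0, 2, 3, 4}  B2 = {0, 1, 3, 4}
Tree: B1–B2

Each bag holds 4 vertices, so the decomposition has width 3, which upper-bounds the treewidth. Conversely, {0, 1, 3, 4} is a clique of size 4, and the vertices of any clique must share a bag in every tree decomposition; so some bag has ≥ 4 vertices and tw(G) ≥ 3. Therefore the treewidth is 3.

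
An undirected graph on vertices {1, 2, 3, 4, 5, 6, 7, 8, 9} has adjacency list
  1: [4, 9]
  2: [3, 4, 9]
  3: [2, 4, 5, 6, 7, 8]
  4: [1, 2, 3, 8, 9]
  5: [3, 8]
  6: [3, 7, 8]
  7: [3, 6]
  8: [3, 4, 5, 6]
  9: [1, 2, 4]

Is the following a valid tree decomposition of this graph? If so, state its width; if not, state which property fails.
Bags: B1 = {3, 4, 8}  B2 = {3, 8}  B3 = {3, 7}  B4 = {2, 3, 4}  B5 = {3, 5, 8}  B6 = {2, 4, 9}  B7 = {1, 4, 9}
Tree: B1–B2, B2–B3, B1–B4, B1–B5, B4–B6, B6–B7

A tree decomposition must satisfy three properties: every vertex lies in some bag; for every edge, both endpoints lie together in some bag; and for every vertex, the bags containing it form a connected subtree. Here vertex 6 appears in no bag, so the decomposition is invalid.

No — vertex 6 appears in no bag.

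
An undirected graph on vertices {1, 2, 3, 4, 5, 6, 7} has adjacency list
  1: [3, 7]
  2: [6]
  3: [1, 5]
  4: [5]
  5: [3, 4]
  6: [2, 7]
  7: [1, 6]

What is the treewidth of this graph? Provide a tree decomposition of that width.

Each bag holds 2 vertices, so the decomposition has width 1, which upper-bounds the treewidth. G has an edge, so its treewidth is at least 1. The upper and lower bounds meet at 1, so that is the treewidth.

Treewidth 1.
One such decomposition:
Bags: B1 = {4, 5}  B2 = {3, 5}  B3 = {1, 3}  B4 = {1, 7}  B5 = {6, 7}  B6 = {2, 6}
Tree: B1–B2, B2–B3, B3–B4, B4–B5, B5–B6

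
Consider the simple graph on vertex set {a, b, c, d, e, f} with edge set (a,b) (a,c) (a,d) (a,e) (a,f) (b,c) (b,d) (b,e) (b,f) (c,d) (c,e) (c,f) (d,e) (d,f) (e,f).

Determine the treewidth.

A width-5 tree decomposition is:
Bags: B1 = {a, b, c, d, e, f}
Tree: (single bag)
With just one bag of size 6, the width is 6 − 1 = 5, so tw(G) ≤ 5. Conversely, {a, b, c, d, e, f} is a clique of size 6, and the vertices of any clique must share a bag in every tree decomposition; so some bag has ≥ 6 vertices and tw(G) ≥ 5. Hence tw(G) = 5 exactly.

5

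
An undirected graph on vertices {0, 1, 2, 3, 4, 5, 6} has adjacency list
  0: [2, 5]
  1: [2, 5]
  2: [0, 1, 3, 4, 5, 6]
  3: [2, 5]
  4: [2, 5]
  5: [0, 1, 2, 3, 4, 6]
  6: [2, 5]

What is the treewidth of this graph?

A width-2 tree decomposition is:
Bags: B1 = {2, 3, 5}  B2 = {1, 2, 5}  B3 = {0, 2, 5}  B4 = {2, 5, 6}  B5 = {2, 4, 5}
Tree: B1–B2, B2–B3, B1–B4, B4–B5
Every bag has size at most 3, so the width is 3 − 1 = 2 and tw(G) ≤ 2. Conversely, {0, 2, 5} is a clique of size 3, and the vertices of any clique must share a bag in every tree decomposition; so some bag has ≥ 3 vertices and tw(G) ≥ 2. The upper and lower bounds meet at 2, so that is the treewidth.

2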